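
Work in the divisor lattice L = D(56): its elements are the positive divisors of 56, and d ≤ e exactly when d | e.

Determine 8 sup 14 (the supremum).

Common upper bounds of {8, 14}: 56.
The least among these is 56.

56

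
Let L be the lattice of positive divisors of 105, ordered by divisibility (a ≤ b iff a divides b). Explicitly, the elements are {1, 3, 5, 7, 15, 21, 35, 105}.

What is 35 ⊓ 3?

1

Common lower bounds of {35, 3}: 1.
The greatest among these is 1.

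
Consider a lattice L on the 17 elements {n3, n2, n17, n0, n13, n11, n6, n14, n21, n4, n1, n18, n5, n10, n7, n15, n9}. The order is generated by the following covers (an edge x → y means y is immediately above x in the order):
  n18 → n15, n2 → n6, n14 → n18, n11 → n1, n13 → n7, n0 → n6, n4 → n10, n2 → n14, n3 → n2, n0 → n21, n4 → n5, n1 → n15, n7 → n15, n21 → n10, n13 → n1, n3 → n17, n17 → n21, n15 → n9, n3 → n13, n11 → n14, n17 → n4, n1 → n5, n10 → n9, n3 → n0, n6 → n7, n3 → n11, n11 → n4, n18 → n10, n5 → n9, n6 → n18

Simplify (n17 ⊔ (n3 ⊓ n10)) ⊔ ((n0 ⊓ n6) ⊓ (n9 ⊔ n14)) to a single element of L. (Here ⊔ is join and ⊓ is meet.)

n21

n3 ∧ n10 = n3
n17 ∨ n3 = n17
n0 ∧ n6 = n0
n9 ∨ n14 = n9
n0 ∧ n9 = n0
n17 ∨ n0 = n21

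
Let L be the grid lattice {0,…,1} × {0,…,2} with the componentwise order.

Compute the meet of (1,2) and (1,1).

In a product of chains, the meet is componentwise min, giving (1,1).

(1,1)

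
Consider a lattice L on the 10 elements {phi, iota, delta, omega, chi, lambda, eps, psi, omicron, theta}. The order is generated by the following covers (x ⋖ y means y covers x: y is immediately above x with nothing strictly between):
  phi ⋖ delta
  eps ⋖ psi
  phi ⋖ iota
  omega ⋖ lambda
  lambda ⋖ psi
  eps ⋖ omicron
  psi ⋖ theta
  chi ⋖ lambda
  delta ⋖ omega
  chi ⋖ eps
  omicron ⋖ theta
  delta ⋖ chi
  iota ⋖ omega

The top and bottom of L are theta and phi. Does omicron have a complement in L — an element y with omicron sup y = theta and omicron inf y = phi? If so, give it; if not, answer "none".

iota

Need y with omicron ∨ y = theta and omicron ∧ y = phi.
Checking each element gives: iota.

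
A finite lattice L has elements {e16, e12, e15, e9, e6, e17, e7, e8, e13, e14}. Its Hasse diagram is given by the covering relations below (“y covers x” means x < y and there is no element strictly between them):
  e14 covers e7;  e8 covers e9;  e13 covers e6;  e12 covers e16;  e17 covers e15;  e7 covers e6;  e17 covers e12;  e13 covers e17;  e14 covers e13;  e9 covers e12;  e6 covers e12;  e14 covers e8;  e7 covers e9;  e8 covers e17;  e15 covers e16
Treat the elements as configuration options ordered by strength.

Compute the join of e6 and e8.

Common upper bounds of {e6, e8}: e14.
The least among these is e14.

e14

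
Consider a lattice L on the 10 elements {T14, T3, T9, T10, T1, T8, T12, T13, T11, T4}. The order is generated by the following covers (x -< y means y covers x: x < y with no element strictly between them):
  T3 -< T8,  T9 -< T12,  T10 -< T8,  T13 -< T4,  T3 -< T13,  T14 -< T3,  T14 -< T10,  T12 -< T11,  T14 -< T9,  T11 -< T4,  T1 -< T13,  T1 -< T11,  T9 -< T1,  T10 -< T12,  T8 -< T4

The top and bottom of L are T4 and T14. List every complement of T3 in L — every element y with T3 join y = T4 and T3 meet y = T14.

T11, T12

Need y with T3 ∨ y = T4 and T3 ∧ y = T14.
Checking each element gives: T11, T12.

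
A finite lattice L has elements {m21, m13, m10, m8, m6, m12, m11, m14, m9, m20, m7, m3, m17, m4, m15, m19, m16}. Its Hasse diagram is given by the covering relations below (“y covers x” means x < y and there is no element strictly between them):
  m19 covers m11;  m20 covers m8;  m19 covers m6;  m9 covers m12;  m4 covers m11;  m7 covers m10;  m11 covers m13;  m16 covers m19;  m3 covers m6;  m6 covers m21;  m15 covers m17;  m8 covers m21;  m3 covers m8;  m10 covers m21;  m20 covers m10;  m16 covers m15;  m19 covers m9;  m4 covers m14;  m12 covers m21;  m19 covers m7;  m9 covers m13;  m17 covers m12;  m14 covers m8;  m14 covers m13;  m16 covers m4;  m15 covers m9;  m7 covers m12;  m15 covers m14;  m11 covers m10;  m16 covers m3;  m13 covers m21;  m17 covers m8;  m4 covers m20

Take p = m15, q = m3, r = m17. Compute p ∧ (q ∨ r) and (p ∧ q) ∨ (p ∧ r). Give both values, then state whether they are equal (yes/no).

m15; m17; no

q ∨ r = m16, so p ∧ (q ∨ r) = m15 ∧ m16 = m15.
p ∧ q = m8 and p ∧ r = m17, so (p ∧ q) ∨ (p ∧ r) = m8 ∨ m17 = m17.
Equal: no.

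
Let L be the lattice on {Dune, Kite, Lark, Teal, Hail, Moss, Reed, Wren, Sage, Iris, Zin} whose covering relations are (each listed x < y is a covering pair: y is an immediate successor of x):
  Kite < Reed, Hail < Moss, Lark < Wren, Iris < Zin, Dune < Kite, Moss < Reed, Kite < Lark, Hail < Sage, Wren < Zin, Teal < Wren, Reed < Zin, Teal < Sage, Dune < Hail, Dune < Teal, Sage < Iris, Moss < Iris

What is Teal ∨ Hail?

Sage

Common upper bounds of {Teal, Hail}: Iris, Sage, Zin.
The least among these is Sage.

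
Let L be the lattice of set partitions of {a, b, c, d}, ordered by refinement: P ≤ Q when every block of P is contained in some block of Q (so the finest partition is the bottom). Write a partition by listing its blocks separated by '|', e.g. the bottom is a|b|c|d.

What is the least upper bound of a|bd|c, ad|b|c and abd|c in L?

abd|c

The join of a|bd|c, ad|b|c, abd|c merges any blocks that overlap across the partitions, giving abd|c.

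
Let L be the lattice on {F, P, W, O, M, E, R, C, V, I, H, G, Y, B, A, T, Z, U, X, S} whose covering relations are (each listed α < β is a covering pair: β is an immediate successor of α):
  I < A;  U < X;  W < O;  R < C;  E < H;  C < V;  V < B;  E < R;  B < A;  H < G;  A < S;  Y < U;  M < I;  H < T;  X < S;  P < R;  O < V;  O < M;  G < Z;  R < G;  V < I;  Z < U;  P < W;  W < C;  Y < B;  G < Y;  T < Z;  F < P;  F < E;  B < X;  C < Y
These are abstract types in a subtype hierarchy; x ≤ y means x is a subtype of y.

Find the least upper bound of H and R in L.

Common upper bounds of {H, R}: A, B, G, S, U, X, Y, Z.
The least among these is G.

G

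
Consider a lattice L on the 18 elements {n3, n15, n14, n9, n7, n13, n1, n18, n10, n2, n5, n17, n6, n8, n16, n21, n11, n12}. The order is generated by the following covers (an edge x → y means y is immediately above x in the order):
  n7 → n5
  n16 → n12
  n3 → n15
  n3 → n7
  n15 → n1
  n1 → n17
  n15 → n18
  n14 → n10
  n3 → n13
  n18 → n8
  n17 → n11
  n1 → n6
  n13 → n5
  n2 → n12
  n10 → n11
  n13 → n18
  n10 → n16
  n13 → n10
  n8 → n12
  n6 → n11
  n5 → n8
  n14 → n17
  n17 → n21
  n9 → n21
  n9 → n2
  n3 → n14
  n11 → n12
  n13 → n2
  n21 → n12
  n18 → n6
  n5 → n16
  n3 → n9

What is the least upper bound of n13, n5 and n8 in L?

n8

Common upper bounds of {n13, n5, n8}: n12, n8.
The least among these is n8.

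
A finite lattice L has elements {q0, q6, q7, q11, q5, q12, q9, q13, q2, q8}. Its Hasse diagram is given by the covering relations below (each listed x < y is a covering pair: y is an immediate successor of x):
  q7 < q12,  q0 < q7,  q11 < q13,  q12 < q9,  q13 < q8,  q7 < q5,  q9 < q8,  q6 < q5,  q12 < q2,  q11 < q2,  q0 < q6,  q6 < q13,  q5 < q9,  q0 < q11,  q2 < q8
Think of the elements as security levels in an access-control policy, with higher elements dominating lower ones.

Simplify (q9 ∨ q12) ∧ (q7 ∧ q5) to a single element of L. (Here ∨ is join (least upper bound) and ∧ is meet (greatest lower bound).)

q9 ∨ q12 = q9
q7 ∧ q5 = q7
q9 ∧ q7 = q7

q7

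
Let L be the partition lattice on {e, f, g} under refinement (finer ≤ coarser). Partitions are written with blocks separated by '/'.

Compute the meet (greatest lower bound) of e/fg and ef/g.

The meet (common refinement) of e/fg and ef/g intersects blocks pairwise, giving e/f/g.

e/f/g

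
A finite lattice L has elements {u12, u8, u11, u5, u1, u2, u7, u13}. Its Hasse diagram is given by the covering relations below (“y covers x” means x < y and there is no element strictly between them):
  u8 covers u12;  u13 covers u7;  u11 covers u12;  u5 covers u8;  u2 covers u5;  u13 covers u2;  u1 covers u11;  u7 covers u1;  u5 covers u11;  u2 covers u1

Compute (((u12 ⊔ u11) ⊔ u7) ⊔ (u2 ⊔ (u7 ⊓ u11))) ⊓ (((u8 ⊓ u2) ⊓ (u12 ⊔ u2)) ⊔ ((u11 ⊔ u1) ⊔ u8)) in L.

u12 ∨ u11 = u11
u11 ∨ u7 = u7
u7 ∧ u11 = u11
u2 ∨ u11 = u2
u7 ∨ u2 = u13
u8 ∧ u2 = u8
u12 ∨ u2 = u2
u8 ∧ u2 = u8
u11 ∨ u1 = u1
u1 ∨ u8 = u2
u8 ∨ u2 = u2
u13 ∧ u2 = u2

u2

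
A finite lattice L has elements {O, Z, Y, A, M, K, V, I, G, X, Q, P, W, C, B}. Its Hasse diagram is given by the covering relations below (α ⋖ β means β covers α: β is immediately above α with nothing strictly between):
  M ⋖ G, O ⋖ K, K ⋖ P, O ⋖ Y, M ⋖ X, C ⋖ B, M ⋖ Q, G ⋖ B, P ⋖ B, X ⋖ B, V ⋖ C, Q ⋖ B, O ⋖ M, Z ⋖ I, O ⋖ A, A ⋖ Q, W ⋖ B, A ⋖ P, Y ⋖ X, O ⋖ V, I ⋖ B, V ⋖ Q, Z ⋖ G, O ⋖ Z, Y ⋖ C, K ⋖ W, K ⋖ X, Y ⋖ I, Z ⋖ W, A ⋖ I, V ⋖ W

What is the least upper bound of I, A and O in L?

I

Common upper bounds of {I, A, O}: B, I.
The least among these is I.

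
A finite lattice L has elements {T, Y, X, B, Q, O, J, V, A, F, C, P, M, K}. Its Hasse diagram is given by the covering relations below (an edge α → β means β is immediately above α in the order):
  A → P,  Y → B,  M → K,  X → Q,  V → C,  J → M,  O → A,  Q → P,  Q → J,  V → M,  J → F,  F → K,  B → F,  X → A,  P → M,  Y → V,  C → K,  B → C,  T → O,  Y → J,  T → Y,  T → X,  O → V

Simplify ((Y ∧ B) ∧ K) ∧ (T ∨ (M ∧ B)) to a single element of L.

Y

Y ∧ B = Y
Y ∧ K = Y
M ∧ B = Y
T ∨ Y = Y
Y ∧ Y = Y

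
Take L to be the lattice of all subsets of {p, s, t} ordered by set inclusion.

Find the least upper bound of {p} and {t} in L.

{p,t}

Common upper bounds of {{p}, {t}}: {p,s,t}, {p,t}.
The least among these is {p,t}.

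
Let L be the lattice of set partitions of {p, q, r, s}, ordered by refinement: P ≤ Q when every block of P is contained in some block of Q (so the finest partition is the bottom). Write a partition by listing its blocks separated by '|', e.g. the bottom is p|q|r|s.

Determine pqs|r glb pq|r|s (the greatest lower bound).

Common lower bounds of {pqs|r, pq|r|s}: pq|r|s, p|q|r|s.
The greatest among these is pq|r|s.

pq|r|s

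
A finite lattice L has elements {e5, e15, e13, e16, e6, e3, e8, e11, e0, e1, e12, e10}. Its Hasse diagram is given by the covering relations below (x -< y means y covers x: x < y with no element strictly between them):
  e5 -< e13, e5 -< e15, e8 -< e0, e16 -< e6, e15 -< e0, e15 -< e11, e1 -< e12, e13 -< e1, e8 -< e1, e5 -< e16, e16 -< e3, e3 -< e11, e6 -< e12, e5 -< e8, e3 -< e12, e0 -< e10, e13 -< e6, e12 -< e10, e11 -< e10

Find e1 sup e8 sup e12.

e12

Common upper bounds of {e1, e8, e12}: e10, e12.
The least among these is e12.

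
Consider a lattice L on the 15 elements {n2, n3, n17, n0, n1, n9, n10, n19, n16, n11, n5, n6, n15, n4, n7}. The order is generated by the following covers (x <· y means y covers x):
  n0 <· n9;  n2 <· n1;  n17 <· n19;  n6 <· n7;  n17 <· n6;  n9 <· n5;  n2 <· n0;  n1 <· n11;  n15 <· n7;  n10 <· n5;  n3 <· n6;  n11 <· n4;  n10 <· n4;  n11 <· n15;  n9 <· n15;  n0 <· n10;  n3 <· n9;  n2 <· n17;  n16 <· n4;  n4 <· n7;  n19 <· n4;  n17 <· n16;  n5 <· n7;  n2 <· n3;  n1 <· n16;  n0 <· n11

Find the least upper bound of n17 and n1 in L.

n16

Common upper bounds of {n17, n1}: n16, n4, n7.
The least among these is n16.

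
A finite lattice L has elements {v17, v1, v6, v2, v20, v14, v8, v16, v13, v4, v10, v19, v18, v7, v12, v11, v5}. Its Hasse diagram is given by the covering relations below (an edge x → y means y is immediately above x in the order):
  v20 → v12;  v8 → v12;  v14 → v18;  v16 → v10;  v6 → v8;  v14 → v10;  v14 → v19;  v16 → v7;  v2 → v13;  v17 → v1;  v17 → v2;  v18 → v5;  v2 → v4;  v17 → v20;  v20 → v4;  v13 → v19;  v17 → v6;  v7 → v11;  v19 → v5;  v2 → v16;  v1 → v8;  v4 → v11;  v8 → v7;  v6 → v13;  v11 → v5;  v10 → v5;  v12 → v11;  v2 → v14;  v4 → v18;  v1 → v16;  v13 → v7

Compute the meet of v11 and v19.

Common lower bounds of {v11, v19}: v13, v17, v2, v6.
The greatest among these is v13.

v13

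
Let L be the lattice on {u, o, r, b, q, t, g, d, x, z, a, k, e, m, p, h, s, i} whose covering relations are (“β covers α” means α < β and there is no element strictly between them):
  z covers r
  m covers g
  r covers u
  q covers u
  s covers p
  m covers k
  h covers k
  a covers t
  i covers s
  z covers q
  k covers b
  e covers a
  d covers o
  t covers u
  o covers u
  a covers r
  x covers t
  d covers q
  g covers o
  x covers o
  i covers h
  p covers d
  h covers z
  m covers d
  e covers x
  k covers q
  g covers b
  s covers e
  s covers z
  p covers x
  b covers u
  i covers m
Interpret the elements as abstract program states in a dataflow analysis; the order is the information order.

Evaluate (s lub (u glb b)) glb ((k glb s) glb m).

q

u ∧ b = u
s ∨ u = s
k ∧ s = q
q ∧ m = q
s ∧ q = q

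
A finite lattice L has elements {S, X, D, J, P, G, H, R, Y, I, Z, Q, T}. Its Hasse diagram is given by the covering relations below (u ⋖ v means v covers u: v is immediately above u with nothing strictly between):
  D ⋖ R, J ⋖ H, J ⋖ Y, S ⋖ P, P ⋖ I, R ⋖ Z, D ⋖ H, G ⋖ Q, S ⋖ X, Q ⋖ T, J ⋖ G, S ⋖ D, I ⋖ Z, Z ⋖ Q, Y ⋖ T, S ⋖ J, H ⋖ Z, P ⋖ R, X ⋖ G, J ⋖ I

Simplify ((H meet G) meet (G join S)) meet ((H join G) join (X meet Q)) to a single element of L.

J

H ∧ G = J
G ∨ S = G
J ∧ G = J
H ∨ G = Q
X ∧ Q = X
Q ∨ X = Q
J ∧ Q = J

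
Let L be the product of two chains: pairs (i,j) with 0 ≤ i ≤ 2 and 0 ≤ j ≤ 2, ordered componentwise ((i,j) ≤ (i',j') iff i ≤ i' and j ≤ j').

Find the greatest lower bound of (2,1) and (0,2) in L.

(0,1)

In a product of chains, the meet is componentwise min, giving (0,1).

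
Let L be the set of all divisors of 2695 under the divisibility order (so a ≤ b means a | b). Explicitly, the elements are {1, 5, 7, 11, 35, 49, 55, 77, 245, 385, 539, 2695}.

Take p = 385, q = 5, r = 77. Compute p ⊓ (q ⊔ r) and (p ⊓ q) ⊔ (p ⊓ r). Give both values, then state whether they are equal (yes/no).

385; 385; yes

q ⊔ r = 385, so p ⊓ (q ⊔ r) = 385 ⊓ 385 = 385.
p ⊓ q = 5 and p ⊓ r = 77, so (p ⊓ q) ⊔ (p ⊓ r) = 5 ⊔ 77 = 385.
Equal: yes.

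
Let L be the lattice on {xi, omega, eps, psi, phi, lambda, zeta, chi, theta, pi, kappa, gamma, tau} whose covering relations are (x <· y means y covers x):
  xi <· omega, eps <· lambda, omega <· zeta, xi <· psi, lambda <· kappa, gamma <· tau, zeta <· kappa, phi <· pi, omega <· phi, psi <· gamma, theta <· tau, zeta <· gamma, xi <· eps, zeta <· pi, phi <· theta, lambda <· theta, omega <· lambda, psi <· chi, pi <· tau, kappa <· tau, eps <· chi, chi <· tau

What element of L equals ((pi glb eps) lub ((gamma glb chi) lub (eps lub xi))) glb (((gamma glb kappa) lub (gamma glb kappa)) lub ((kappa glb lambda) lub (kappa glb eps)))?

pi ∧ eps = xi
gamma ∧ chi = psi
eps ∨ xi = eps
psi ∨ eps = chi
xi ∨ chi = chi
gamma ∧ kappa = zeta
gamma ∧ kappa = zeta
zeta ∨ zeta = zeta
kappa ∧ lambda = lambda
kappa ∧ eps = eps
lambda ∨ eps = lambda
zeta ∨ lambda = kappa
chi ∧ kappa = eps

eps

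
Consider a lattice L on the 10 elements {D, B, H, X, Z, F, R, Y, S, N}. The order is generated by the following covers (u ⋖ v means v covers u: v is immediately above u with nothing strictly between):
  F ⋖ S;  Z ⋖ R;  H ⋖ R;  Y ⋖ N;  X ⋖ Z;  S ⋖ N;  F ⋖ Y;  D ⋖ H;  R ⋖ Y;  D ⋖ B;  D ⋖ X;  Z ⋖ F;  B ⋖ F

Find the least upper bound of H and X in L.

Common upper bounds of {H, X}: N, R, Y.
The least among these is R.

R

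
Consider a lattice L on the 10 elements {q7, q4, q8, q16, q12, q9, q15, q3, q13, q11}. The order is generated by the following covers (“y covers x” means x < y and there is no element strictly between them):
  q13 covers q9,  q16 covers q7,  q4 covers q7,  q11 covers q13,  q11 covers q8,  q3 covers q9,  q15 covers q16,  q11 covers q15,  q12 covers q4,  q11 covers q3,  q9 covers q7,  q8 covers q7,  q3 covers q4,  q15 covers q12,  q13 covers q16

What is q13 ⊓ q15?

q16

Common lower bounds of {q13, q15}: q16, q7.
The greatest among these is q16.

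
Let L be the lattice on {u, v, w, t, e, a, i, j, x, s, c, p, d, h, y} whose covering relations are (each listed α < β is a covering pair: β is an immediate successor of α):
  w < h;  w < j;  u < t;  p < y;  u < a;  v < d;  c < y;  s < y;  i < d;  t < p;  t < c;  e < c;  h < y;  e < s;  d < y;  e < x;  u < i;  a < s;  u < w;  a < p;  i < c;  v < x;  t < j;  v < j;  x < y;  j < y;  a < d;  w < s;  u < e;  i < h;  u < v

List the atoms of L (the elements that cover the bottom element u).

The atoms are exactly the elements that cover u: a, e, i, t, v, w.

a, e, i, t, v, w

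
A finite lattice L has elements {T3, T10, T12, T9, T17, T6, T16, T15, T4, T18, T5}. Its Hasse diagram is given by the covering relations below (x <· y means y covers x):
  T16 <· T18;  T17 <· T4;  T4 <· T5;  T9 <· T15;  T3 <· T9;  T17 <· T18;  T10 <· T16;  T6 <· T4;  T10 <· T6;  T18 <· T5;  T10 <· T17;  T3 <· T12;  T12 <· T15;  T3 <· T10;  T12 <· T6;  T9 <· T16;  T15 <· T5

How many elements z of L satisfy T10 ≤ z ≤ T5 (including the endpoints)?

7

The interval [T10, T5] = {T10, T16, T17, T18, T4, T5, T6}, which has 7 elements.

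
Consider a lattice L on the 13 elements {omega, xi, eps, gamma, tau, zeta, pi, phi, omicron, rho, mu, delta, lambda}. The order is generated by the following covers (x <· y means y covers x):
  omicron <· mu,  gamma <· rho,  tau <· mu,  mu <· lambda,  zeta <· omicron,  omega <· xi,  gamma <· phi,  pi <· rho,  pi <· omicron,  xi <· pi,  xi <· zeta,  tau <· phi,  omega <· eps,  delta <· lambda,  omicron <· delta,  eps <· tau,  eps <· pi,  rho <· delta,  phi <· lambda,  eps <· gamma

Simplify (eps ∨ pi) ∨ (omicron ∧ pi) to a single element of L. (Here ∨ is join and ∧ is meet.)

pi

eps ∨ pi = pi
omicron ∧ pi = pi
pi ∨ pi = pi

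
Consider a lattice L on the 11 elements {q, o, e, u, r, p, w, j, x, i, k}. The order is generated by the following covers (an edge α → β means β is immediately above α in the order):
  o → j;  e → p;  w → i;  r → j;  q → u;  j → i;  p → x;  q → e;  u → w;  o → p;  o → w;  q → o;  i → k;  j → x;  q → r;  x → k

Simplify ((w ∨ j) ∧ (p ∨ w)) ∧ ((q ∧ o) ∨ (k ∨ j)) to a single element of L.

w ∨ j = i
p ∨ w = k
i ∧ k = i
q ∧ o = q
k ∨ j = k
q ∨ k = k
i ∧ k = i

i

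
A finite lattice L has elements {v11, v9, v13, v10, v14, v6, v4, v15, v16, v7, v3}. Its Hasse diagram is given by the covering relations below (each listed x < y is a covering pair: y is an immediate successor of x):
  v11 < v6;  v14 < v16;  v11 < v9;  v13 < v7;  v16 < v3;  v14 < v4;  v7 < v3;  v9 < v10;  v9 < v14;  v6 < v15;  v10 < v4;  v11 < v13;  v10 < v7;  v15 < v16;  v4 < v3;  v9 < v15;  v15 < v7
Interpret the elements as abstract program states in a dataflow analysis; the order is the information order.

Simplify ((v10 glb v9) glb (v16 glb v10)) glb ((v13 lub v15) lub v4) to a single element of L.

v9

v10 ∧ v9 = v9
v16 ∧ v10 = v9
v9 ∧ v9 = v9
v13 ∨ v15 = v7
v7 ∨ v4 = v3
v9 ∧ v3 = v9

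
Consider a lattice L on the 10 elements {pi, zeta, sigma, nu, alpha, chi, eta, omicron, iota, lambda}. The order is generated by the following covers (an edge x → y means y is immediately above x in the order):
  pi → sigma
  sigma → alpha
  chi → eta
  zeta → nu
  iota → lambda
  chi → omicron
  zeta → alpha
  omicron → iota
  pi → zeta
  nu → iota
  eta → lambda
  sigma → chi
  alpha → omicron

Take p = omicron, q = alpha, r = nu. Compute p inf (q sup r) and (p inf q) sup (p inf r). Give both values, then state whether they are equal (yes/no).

omicron; alpha; no

q sup r = iota, so p inf (q sup r) = omicron inf iota = omicron.
p inf q = alpha and p inf r = zeta, so (p inf q) sup (p inf r) = alpha sup zeta = alpha.
Equal: no.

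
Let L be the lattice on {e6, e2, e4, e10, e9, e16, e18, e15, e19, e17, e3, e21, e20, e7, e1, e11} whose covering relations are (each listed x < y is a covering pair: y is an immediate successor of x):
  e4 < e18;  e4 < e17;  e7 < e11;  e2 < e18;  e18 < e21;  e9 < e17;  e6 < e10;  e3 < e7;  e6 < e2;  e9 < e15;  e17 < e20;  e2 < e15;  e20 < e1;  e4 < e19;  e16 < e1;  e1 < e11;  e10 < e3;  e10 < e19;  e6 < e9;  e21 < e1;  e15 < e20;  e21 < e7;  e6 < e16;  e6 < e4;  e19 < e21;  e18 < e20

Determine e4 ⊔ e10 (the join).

Common upper bounds of {e4, e10}: e1, e11, e19, e21, e7.
The least among these is e19.

e19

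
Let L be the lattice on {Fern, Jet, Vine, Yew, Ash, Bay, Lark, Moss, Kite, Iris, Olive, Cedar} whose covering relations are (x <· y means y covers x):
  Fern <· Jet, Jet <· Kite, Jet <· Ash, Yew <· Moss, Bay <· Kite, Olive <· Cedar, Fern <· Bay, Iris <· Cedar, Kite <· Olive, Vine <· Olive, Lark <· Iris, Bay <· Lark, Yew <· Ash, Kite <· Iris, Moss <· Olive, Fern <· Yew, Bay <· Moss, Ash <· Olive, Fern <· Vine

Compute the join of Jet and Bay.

Kite

Common upper bounds of {Jet, Bay}: Cedar, Iris, Kite, Olive.
The least among these is Kite.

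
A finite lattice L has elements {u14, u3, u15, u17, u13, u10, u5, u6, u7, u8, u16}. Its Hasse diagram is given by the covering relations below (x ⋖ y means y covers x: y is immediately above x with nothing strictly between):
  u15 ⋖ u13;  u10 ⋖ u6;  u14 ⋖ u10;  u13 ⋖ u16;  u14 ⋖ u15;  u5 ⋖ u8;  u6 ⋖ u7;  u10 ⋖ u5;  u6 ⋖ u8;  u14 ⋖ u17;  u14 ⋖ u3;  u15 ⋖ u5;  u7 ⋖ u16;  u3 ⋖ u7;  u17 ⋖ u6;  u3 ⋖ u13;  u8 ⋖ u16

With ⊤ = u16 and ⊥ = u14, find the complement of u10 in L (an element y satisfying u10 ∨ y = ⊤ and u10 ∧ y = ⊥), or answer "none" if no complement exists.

u13

Need y with u10 ∨ y = u16 and u10 ∧ y = u14.
Checking each element gives: u13.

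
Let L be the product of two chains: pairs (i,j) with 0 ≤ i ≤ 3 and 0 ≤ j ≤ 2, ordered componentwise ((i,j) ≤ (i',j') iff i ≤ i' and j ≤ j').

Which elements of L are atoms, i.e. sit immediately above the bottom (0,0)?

(0,1), (1,0)

The atoms are exactly the elements that cover (0,0): (0,1), (1,0).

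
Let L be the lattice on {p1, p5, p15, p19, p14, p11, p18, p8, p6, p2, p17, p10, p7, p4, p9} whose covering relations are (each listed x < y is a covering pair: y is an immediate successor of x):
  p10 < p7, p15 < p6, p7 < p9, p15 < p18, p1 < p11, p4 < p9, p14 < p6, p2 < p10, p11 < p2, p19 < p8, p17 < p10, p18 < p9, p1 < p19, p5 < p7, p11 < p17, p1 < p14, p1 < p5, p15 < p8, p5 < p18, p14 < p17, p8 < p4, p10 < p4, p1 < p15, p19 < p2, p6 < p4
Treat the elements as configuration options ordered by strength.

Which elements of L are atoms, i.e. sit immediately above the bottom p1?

p11, p14, p15, p19, p5

The atoms are exactly the elements that cover p1: p11, p14, p15, p19, p5.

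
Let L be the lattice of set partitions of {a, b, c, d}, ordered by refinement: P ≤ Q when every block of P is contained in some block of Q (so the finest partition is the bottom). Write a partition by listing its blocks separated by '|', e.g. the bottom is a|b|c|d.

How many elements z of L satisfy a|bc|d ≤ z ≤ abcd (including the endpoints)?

5

The interval [a|bc|d, abcd] = {abcd, abc|d, ad|bc, a|bcd, a|bc|d}, which has 5 elements.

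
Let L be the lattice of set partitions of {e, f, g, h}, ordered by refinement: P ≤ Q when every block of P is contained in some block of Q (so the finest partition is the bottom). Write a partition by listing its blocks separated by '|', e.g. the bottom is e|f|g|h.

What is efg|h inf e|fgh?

e|fg|h

The meet (common refinement) of efg|h and e|fgh intersects blocks pairwise, giving e|fg|h.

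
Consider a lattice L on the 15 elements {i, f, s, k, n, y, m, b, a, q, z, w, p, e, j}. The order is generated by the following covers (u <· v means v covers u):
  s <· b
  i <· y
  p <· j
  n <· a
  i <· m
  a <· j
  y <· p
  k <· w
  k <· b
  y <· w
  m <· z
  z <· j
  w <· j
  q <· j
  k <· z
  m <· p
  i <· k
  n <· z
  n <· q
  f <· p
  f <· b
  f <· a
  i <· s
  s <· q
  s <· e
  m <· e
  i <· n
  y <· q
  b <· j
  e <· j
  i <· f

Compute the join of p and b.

j

Common upper bounds of {p, b}: j.
The least among these is j.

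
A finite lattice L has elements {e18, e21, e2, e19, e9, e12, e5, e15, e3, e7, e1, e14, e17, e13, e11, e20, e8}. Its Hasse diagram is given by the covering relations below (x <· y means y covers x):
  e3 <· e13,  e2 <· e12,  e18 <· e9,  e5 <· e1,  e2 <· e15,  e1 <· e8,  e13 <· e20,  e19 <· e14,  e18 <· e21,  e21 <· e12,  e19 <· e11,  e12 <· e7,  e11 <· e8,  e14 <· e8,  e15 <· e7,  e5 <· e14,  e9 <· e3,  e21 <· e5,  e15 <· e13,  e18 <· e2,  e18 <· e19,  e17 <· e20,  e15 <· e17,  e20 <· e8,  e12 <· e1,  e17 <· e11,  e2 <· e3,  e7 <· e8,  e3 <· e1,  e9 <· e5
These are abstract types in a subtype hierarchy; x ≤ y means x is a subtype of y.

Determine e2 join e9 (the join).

e3

Common upper bounds of {e2, e9}: e1, e13, e20, e3, e8.
The least among these is e3.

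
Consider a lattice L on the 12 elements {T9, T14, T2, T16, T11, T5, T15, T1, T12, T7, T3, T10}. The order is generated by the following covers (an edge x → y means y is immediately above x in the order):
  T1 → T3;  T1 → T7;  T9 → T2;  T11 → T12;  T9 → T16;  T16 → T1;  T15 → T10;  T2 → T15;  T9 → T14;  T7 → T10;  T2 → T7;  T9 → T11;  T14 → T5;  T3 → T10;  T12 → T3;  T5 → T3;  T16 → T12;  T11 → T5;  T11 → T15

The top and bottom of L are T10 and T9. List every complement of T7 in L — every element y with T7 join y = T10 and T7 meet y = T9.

Need y with T7 ∨ y = T10 and T7 ∧ y = T9.
Checking each element gives: T11, T14, T5.

T11, T14, T5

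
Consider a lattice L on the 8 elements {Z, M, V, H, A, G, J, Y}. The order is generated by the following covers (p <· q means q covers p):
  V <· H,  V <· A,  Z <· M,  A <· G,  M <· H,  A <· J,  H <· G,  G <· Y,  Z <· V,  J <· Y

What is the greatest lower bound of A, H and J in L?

V

Common lower bounds of {A, H, J}: V, Z.
The greatest among these is V.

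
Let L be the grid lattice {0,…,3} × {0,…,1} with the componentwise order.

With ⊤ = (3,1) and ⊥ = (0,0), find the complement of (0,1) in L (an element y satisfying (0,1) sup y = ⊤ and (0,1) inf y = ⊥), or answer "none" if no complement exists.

Need y with (0,1) ∨ y = (3,1) and (0,1) ∧ y = (0,0).
Checking each element gives: (3,0).

(3,0)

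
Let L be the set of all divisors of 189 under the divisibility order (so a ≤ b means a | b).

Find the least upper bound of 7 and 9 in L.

63

Common upper bounds of {7, 9}: 189, 63.
The least among these is 63.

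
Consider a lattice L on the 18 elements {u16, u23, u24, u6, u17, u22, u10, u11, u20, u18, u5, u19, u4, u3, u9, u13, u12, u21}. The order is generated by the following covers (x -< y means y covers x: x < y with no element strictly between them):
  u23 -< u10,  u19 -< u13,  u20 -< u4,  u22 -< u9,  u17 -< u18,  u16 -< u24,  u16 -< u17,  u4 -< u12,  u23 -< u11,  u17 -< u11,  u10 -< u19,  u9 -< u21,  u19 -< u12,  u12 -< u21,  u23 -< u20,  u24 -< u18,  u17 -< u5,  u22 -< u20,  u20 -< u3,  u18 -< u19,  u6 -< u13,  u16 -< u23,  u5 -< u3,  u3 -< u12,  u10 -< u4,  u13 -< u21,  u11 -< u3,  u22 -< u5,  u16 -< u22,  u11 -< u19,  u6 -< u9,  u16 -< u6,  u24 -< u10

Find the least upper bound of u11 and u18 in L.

Common upper bounds of {u11, u18}: u12, u13, u19, u21.
The least among these is u19.

u19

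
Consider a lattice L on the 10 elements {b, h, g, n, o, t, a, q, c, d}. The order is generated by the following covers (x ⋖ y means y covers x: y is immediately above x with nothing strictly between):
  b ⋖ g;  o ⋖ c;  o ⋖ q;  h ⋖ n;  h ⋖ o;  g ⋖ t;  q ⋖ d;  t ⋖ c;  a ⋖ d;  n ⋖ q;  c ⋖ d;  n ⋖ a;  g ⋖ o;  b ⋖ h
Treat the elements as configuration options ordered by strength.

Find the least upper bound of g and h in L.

o

Common upper bounds of {g, h}: c, d, o, q.
The least among these is o.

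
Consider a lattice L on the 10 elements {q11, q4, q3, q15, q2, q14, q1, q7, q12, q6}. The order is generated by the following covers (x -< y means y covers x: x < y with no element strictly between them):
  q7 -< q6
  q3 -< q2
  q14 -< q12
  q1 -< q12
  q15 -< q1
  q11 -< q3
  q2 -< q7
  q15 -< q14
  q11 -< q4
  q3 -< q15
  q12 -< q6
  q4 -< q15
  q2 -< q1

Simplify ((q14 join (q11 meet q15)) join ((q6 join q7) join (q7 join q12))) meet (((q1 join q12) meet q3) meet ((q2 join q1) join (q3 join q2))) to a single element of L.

q3

q11 ∧ q15 = q11
q14 ∨ q11 = q14
q6 ∨ q7 = q6
q7 ∨ q12 = q6
q6 ∨ q6 = q6
q14 ∨ q6 = q6
q1 ∨ q12 = q12
q12 ∧ q3 = q3
q2 ∨ q1 = q1
q3 ∨ q2 = q2
q1 ∨ q2 = q1
q3 ∧ q1 = q3
q6 ∧ q3 = q3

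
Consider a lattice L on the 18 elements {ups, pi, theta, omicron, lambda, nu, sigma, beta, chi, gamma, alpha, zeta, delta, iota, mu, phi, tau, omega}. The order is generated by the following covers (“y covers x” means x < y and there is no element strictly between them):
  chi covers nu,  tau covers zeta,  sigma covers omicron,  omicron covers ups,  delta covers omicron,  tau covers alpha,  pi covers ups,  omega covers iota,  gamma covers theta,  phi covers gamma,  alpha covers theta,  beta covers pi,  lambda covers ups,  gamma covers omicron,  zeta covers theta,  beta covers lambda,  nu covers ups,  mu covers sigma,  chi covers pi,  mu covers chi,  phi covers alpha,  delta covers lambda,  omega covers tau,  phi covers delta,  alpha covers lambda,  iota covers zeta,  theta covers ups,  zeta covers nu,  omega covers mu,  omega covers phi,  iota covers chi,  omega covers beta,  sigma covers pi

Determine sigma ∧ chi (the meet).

pi

Common lower bounds of {sigma, chi}: pi, ups.
The greatest among these is pi.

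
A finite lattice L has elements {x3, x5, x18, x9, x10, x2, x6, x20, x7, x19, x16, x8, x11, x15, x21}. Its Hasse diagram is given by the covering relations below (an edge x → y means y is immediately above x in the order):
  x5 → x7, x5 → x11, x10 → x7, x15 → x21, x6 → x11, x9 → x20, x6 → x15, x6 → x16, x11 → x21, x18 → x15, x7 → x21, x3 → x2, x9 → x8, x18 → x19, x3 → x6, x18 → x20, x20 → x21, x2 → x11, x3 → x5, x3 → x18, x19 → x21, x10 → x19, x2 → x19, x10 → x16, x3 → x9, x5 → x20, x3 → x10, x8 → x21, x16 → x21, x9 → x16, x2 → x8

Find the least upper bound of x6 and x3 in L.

x6

Common upper bounds of {x6, x3}: x11, x15, x16, x21, x6.
The least among these is x6.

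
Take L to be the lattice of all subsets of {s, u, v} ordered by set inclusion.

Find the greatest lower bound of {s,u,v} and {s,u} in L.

{s,u}

Common lower bounds of {{s,u,v}, {s,u}}: {s,u}, {s}, {u}, ∅.
The greatest among these is {s,u}.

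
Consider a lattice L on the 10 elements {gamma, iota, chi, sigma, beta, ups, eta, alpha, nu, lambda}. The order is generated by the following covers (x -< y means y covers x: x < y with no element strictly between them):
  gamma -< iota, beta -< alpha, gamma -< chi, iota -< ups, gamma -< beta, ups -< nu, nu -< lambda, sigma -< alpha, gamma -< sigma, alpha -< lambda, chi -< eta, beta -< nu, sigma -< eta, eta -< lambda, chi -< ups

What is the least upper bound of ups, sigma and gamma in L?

Common upper bounds of {ups, sigma, gamma}: lambda.
The least among these is lambda.

lambda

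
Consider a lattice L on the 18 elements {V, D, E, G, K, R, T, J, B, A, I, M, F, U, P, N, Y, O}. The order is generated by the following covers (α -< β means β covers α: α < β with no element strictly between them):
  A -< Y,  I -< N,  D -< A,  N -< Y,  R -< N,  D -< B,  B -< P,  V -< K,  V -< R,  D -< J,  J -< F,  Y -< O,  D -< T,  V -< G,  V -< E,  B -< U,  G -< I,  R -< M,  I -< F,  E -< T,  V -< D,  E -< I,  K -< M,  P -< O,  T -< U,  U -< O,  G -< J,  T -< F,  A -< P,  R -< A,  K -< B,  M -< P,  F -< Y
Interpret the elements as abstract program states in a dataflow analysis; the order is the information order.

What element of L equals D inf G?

D ∧ G = V

V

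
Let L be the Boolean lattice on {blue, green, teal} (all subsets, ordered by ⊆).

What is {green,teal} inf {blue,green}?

{green}

Common lower bounds of {{green,teal}, {blue,green}}: {green}, {}.
The greatest among these is {green}.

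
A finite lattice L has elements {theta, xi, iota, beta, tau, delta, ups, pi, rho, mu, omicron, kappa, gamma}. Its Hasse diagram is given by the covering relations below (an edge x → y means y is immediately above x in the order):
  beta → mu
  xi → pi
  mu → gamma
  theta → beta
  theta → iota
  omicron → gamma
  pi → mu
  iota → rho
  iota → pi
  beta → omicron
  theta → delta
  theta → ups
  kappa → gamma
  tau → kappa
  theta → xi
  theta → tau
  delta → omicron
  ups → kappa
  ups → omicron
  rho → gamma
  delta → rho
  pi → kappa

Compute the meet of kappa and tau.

tau

Common lower bounds of {kappa, tau}: tau, theta.
The greatest among these is tau.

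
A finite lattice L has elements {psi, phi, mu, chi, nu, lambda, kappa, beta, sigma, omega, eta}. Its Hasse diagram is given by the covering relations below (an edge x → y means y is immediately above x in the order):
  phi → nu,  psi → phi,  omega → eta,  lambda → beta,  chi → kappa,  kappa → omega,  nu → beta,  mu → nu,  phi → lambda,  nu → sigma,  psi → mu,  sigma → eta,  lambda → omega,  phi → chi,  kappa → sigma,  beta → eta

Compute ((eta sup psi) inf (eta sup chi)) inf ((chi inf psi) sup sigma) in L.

eta ∨ psi = eta
eta ∨ chi = eta
eta ∧ eta = eta
chi ∧ psi = psi
psi ∨ sigma = sigma
eta ∧ sigma = sigma

sigma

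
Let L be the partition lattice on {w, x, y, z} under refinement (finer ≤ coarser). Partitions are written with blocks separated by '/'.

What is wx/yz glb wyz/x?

Common lower bounds of {wx/yz, wyz/x}: w/x/y/z, w/x/yz.
The greatest among these is w/x/yz.

w/x/yz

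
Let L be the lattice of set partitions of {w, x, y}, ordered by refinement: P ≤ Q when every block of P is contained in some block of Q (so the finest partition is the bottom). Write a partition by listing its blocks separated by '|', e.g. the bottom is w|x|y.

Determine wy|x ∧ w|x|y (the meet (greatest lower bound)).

w|x|y

The meet (common refinement) of wy|x and w|x|y intersects blocks pairwise, giving w|x|y.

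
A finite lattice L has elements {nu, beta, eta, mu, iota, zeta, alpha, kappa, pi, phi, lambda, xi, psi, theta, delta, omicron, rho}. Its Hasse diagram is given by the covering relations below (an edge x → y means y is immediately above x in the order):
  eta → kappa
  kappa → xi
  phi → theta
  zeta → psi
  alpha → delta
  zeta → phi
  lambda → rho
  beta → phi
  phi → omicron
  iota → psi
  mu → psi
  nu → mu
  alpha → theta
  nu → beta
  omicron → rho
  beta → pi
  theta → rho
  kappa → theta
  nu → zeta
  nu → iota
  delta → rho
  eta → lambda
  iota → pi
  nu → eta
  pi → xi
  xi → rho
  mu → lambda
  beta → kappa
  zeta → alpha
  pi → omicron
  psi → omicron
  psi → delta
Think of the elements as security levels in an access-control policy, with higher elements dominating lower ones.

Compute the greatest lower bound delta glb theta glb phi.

zeta

Common lower bounds of {delta, theta, phi}: nu, zeta.
The greatest among these is zeta.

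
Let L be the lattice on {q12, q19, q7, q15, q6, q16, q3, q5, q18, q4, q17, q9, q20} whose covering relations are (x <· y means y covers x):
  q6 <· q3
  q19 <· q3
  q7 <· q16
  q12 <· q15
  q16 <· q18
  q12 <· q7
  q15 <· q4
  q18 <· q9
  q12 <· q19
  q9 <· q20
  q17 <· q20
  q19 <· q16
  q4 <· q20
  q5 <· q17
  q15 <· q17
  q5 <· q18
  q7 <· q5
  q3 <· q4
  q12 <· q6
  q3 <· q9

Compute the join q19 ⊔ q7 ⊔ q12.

q16

Common upper bounds of {q19, q7, q12}: q16, q18, q20, q9.
The least among these is q16.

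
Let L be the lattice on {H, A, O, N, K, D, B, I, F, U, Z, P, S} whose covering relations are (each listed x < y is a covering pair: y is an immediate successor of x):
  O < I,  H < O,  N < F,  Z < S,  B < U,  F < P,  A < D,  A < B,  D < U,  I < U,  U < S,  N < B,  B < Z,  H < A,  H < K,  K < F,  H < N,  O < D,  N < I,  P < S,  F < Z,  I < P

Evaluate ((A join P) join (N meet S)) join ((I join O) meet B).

A ∨ P = S
N ∧ S = N
S ∨ N = S
I ∨ O = I
I ∧ B = N
S ∨ N = S

S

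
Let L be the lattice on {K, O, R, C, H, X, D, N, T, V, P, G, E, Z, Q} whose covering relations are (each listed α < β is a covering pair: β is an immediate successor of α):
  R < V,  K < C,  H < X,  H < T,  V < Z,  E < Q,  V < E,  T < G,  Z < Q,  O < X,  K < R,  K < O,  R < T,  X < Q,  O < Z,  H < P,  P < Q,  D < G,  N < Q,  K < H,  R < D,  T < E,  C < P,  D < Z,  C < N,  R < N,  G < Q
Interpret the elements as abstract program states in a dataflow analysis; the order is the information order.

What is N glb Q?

Common lower bounds of {N, Q}: C, K, N, R.
The greatest among these is N.

N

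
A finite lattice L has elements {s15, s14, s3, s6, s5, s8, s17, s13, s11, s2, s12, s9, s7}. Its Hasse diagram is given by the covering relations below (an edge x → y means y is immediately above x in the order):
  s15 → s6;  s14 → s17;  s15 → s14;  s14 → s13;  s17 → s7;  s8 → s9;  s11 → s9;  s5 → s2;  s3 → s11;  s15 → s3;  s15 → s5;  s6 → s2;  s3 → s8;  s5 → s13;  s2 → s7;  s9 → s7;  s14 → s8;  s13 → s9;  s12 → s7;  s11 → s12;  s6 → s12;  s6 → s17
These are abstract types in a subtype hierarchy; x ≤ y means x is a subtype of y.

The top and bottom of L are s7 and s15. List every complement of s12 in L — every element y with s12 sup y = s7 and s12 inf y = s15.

Need y with s12 ∨ y = s7 and s12 ∧ y = s15.
Checking each element gives: s13, s14, s5.

s13, s14, s5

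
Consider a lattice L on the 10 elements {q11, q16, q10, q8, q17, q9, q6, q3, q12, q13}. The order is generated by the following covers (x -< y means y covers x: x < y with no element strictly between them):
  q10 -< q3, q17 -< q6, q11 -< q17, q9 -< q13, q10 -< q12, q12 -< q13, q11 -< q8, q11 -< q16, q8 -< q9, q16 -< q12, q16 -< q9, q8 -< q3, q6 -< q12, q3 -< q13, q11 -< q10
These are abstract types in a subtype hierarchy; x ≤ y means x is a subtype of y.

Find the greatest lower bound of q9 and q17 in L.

Common lower bounds of {q9, q17}: q11.
The greatest among these is q11.

q11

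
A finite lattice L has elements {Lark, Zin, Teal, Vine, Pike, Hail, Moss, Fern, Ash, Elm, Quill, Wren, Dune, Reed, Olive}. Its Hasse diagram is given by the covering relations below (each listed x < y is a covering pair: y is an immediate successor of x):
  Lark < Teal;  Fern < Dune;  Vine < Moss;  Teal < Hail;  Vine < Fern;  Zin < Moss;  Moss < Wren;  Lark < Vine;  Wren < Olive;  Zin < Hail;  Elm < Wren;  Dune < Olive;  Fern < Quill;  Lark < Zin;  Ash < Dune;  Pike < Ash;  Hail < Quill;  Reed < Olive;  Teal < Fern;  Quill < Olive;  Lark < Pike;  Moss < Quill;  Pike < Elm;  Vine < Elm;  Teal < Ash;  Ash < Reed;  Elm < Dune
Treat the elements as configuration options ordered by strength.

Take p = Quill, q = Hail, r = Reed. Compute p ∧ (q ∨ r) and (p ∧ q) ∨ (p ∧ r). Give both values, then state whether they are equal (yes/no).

Quill; Hail; no

q ∨ r = Olive, so p ∧ (q ∨ r) = Quill ∧ Olive = Quill.
p ∧ q = Hail and p ∧ r = Teal, so (p ∧ q) ∨ (p ∧ r) = Hail ∨ Teal = Hail.
Equal: no.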